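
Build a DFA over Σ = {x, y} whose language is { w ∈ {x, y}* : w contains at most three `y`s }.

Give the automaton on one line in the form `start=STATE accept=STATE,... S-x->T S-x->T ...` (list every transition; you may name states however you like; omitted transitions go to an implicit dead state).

Count `y`s, saturating at 4: states s0 through s3 mean 0 through 3 `y`s seen; s4 means more than 3. Each `y` increments (capped at s4); other symbols loop. Accept from {s0, s1, s2, s3}.
        x   y  
>* s0   s0  s1 
 * s1   s1  s2 
 * s2   s2  s3 
 * s3   s3  s4 
   s4   s4  s4 
(> = start, * = accepting)

start=s0 accept=s0,s1,s2,s3 s0-x->s0 s0-y->s1 s1-x->s1 s1-y->s2 s2-x->s2 s2-y->s3 s3-x->s3 s3-y->s4 s4-x->s4 s4-y->s4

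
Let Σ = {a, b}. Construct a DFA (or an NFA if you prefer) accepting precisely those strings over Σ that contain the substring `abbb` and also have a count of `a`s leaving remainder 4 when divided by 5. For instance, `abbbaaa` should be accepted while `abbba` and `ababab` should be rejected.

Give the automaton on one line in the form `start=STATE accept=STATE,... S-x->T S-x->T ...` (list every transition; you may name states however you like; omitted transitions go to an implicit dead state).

start=q0 accept=q19 q0-a->q1 q0-b->q0 q1-a->q2 q1-b->q3 q2-a->q4 q2-b->q5 q3-a->q2 q3-b->q6 q4-a->q7 q4-b->q8 q5-a->q4 q5-b->q9 q6-a->q2 q6-b->q10 q7-a->q11 q7-b->q12 q8-a->q7 q8-b->q13 q9-a->q4 q9-b->q14 q10-a->q14 q10-b->q10 q11-a->q1 q11-b->q15 q12-a->q11 q12-b->q16 q13-a->q7 q13-b->q17 q14-a->q17 q14-b->q14 q15-a->q1 q15-b->q18 q16-a->q11 q16-b->q19 q17-a->q19 q17-b->q17 q18-a->q1 q18-b->q20 q19-a->q20 q19-b->q19 q20-a->q10 q20-b->q20

Handle the two conditions separately and then intersect. The first has 5 states tracking whether and how much of `abbb` has been seen; the second has 5 states tracking the count of `a`s modulo 5. A product state is a pair (one from each), accepting exactly when both do.
21 states suffice.
          a    b  
>  q0     q1   q0 
   q1     q2   q3 
   q2     q4   q5 
   q3     q2   q6 
   q4     q7   q8 
   q5     q4   q9 
   q6     q2  q10 
   q7    q11  q12 
   q8     q7  q13 
   q9     q4  q14 
   q10   q14  q10 
   q11    q1  q15 
   q12   q11  q16 
   q13    q7  q17 
   q14   q17  q14 
   q15    q1  q18 
   q16   q11  q19 
   q17   q19  q17 
   q18    q1  q20 
 * q19   q20  q19 
   q20   q10  q20 
(> = start, * = accepting)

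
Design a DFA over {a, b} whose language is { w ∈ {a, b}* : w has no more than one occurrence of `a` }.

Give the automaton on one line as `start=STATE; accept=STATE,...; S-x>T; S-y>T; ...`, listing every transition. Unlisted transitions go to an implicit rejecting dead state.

Count `a`s, saturating at 2: state q0 means no `a` yet, q1 means one `a` seen, q2 means more than one. Each `a` increments (capped at q2); other symbols loop. Accept from {q0, q1}.
A 3-state machine:
        a   b  
>* q0   q1  q0 
 * q1   q2  q1 
   q2   q2  q2 
(> = start, * = accepting)

start=q0; accept=q0,q1; q0-a>q1; q0-b>q0; q1-a>q2; q1-b>q1; q2-a>q2; q2-b>q2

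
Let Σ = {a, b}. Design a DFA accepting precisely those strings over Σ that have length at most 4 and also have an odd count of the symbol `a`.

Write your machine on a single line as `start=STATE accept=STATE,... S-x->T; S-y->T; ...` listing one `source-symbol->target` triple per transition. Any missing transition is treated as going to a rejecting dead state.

start=q0; accept=q1,q4,q5,q8; q0-a->q1; q0-b->q2; q1-a->q3; q1-b->q4; q2-a->q4; q2-b->q3; q3-a->q5; q3-b->q6; q4-a->q6; q4-b->q5; q5-a->q7; q5-b->q8; q6-a->q8; q6-b->q7; q7-a->q9; q7-b->q10; q8-a->q10; q8-b->q9; q9-a->q10; q9-b->q9; q10-a->q9; q10-b->q10

Build one automaton per condition and run them in lockstep. One (6 states) tracks the input length, saturating at 5; the other (2 states) tracks the count of `a`s modulo 2. Each combined state is a pair, one component from each; accept when both components accept.
11 states suffice.
          a    b  
>  q0     q1   q2 
 * q1     q3   q4 
   q2     q4   q3 
   q3     q5   q6 
 * q4     q6   q5 
 * q5     q7   q8 
   q6     q8   q7 
   q7     q9  q10 
 * q8    q10   q9 
   q9    q10   q9 
   q10    q9  q10 
(> = start, * = accepting)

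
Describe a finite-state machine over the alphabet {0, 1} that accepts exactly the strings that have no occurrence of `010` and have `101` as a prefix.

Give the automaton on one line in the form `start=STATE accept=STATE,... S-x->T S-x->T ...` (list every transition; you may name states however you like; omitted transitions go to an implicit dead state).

Run two small machines in parallel and take their product. One (4 states) tracks partial matches of the forbidden pattern `010`; the other (5 states) tracks whether the input so far still matches the prefix `101`. Each combined state is a pair, one component from each; accept when both components accept. Equivalent product states are then merged.
A 7-state machine:
       0  1 
>  A   B  C 
   B   B  B 
   C   D  B 
   D   B  E 
 * E   B  F 
 * F   G  F 
 * G   G  E 
(> = start, * = accepting)

start=A accept=E,F,G A-0->B A-1->C B-0->B B-1->B C-0->D C-1->B D-0->B D-1->E E-0->B E-1->F F-0->G F-1->F G-0->G G-1->E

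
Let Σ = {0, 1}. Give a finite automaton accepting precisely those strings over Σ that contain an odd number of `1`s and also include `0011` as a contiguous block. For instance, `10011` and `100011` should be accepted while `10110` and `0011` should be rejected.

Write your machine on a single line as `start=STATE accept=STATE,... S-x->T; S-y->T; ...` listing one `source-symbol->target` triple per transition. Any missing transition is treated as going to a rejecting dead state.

start=q0; accept=q9; q0-0->q1; q0-1->q2; q1-0->q3; q1-1->q2; q2-0->q4; q2-1->q0; q3-0->q3; q3-1->q5; q4-0->q6; q4-1->q0; q5-0->q4; q5-1->q7; q6-0->q6; q6-1->q8; q7-0->q7; q7-1->q9; q8-0->q1; q8-1->q9; q9-0->q9; q9-1->q7

Build one automaton per condition and run them in lockstep. The first has 2 states tracking the count of `1`s modulo 2; the second has 5 states tracking whether and how much of `0011` has been seen. A product state is a pair (one from each), accepting exactly when both do.
10 states suffice.
        0   1  
>  q0   q1  q2 
   q1   q3  q2 
   q2   q4  q0 
   q3   q3  q5 
   q4   q6  q0 
   q5   q4  q7 
   q6   q6  q8 
   q7   q7  q9 
   q8   q1  q9 
 * q9   q9  q7 
(> = start, * = accepting)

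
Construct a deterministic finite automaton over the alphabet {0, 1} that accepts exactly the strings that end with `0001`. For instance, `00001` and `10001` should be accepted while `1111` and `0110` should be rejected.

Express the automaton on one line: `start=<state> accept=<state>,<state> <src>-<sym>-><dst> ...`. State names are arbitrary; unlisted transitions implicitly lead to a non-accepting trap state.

Remember how much of `0001` the current input suffix matches. State s0 means no match yet; s1 means the last symbol is `0`; s2 means the last 2 symbols are `00`; s3 means the last 3 symbols are `000`; s4 means the last 4 symbols are `0001`. Only s4 accepts. On a mismatch, fall back to the longest proper suffix that is still a prefix of `0001`.
        0   1  
>  s0   s1  s0 
   s1   s2  s0 
   s2   s3  s0 
   s3   s3  s4 
 * s4   s1  s0 
(> = start, * = accepting)

start=s0 accept=s4 s0-0->s1 s0-1->s0 s1-0->s2 s1-1->s0 s2-0->s3 s2-1->s0 s3-0->s3 s3-1->s4 s4-0->s1 s4-1->s0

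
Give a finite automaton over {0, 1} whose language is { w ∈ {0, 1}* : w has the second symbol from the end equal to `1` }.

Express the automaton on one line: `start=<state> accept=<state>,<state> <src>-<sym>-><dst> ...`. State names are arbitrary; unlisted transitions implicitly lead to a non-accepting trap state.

start=A accept=F,G A-0->B A-1->C B-0->D B-1->E C-0->F C-1->G D-0->D D-1->E E-0->F E-1->G F-0->D F-1->E G-0->F G-1->G

A DFA must remember the last 2 symbols (since which symbol is second-to-last isn't known until the input ends). Use one state per possible window of the last ≤2 symbols; accept from those whose window starts with `1`.
With 7 states:
       0  1 
>  A   B  C 
   B   D  E 
   C   F  G 
   D   D  E 
   E   F  G 
 * F   D  E 
 * G   F  G 
(> = start, * = accepting)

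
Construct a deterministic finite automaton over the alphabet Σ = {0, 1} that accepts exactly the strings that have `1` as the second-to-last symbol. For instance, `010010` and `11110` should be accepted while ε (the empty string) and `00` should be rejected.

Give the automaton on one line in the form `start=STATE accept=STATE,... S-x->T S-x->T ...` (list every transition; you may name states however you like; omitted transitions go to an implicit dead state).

start=S0 accept=S5,S6 S0-0->S1 S0-1->S2 S1-0->S3 S1-1->S4 S2-0->S5 S2-1->S6 S3-0->S3 S3-1->S4 S4-0->S5 S4-1->S6 S5-0->S3 S5-1->S4 S6-0->S5 S6-1->S6

A DFA must remember the last 2 symbols (since which symbol is second-to-last isn't known until the input ends). Use one state per possible window of the last ≤2 symbols; accept from those whose window starts with `1`.
With 7 states:
        0   1  
>  S0   S1  S2 
   S1   S3  S4 
   S2   S5  S6 
   S3   S3  S4 
   S4   S5  S6 
 * S5   S3  S4 
 * S6   S5  S6 
(> = start, * = accepting)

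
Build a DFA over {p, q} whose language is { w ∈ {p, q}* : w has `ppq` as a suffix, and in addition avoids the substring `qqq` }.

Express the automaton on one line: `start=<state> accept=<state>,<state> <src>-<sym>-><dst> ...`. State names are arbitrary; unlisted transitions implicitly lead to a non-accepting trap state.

Run two small machines in parallel and take their product. The first has 4 states tracking how much of the suffix `ppq` has currently been matched; the second has 4 states tracking partial matches of the forbidden pattern `qqq`. A product state is a pair (one from each), accepting exactly when both do.
        p   q  
>  S0   S1  S2 
   S1   S3  S2 
   S2   S1  S4 
   S3   S3  S5 
   S4   S1  S6 
 * S5   S1  S4 
   S6   S7  S6 
   S7   S8  S6 
   S8   S8  S9 
   S9   S7  S6 
(> = start, * = accepting)

start=S0 accept=S5 S0-p->S1 S0-q->S2 S1-p->S3 S1-q->S2 S2-p->S1 S2-q->S4 S3-p->S3 S3-q->S5 S4-p->S1 S4-q->S6 S5-p->S1 S5-q->S4 S6-p->S7 S6-q->S6 S7-p->S8 S7-q->S6 S8-p->S8 S8-q->S9 S9-p->S7 S9-q->S6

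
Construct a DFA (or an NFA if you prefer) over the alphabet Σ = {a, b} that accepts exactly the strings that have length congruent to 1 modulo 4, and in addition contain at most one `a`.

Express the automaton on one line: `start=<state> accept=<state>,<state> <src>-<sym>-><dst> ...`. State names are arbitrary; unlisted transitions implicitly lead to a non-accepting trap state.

Build one automaton per condition and run them in lockstep. One (4 states) tracks the input length modulo 4; the other (3 states) tracks the count of `a`s, saturating at 2. Each combined state is a pair, one component from each; accept when both components accept.
With 12 states:
          a    b  
>  q0     q1   q2 
 * q1     q3   q4 
 * q2     q4   q5 
   q3     q6   q6 
   q4     q6   q7 
   q5     q7   q8 
   q6     q9   q9 
   q7     q9  q10 
   q8    q10   q0 
   q9    q11  q11 
   q10   q11   q1 
   q11    q3   q3 
(> = start, * = accepting)

start=q0 accept=q1,q2 q0-a->q1 q0-b->q2 q1-a->q3 q1-b->q4 q2-a->q4 q2-b->q5 q3-a->q6 q3-b->q6 q4-a->q6 q4-b->q7 q5-a->q7 q5-b->q8 q6-a->q9 q6-b->q9 q7-a->q9 q7-b->q10 q8-a->q10 q8-b->q0 q9-a->q11 q9-b->q11 q10-a->q11 q10-b->q1 q11-a->q3 q11-b->q3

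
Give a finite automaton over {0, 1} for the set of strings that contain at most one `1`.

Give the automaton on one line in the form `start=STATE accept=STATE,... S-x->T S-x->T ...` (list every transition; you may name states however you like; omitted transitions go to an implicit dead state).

Only the number of `1`s matters, and only up to 2. Make a chain q0 → q1 → q2 advanced by each `1` (with q2 absorbing); every other symbol self-loops. The accepting set is {q0, q1}.
With 3 states:
        0   1  
>* q0   q0  q1 
 * q1   q1  q2 
   q2   q2  q2 
(> = start, * = accepting)

start=q0 accept=q0,q1 q0-0->q0 q0-1->q1 q1-0->q1 q1-1->q2 q2-0->q2 q2-1->q2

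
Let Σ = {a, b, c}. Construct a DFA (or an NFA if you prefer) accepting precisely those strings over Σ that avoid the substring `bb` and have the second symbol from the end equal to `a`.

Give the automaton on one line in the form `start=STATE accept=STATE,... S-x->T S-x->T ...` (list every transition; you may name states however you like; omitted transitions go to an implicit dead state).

start=s0 accept=s3,s4,s5 s0-a->s1 s0-b->s2 s0-c->s0 s1-a->s3 s1-b->s4 s1-c->s5 s2-a->s1 s2-b->s6 s2-c->s0 s3-a->s3 s3-b->s4 s3-c->s5 s4-a->s1 s4-b->s6 s4-c->s0 s5-a->s1 s5-b->s2 s5-c->s0 s6-a->s6 s6-b->s6 s6-c->s6

Run two small machines in parallel and take their product. One (3 states) tracks partial matches of the forbidden pattern `bb`; the other (13 states) tracks the last 2 symbols read. Each combined state is a pair, one component from each; accept when both components accept. Equivalent product states are then merged.
        a   b   c  
>  s0   s1  s2  s0 
   s1   s3  s4  s5 
   s2   s1  s6  s0 
 * s3   s3  s4  s5 
 * s4   s1  s6  s0 
 * s5   s1  s2  s0 
   s6   s6  s6  s6 
(> = start, * = accepting)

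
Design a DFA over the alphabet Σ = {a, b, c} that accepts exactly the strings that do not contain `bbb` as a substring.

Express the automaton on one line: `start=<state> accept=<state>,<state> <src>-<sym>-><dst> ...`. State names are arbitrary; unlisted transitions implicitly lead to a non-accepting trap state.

start=q0 accept=q0,q1,q2 q0-a->q0 q0-b->q1 q0-c->q0 q1-a->q0 q1-b->q2 q1-c->q0 q2-a->q0 q2-b->q3 q2-c->q0 q3-a->q3 q3-b->q3 q3-c->q3

Track partial matches of the forbidden pattern `bbb`. State q3 is a dead state reached once `bbb` has occurred; every other state accepts. q0 means no part of `bbb` is currently matched.
        a   b   c  
>* q0   q0  q1  q0 
 * q1   q0  q2  q0 
 * q2   q0  q3  q0 
   q3   q3  q3  q3 
(> = start, * = accepting)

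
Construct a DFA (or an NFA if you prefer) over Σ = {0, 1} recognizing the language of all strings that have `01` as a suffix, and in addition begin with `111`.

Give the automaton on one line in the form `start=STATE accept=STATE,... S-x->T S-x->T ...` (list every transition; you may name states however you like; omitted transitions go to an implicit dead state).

Build one automaton per condition and run them in lockstep. One (3 states) tracks how much of the suffix `01` has currently been matched; the other (5 states) tracks whether the input so far still matches the prefix `111`. Each combined state is a pair, one component from each; accept when both components accept.
        0   1  
>  q0   q1  q2 
   q1   q1  q3 
   q2   q1  q4 
   q3   q1  q5 
   q4   q1  q6 
   q5   q1  q5 
   q6   q7  q6 
   q7   q7  q8 
 * q8   q7  q6 
(> = start, * = accepting)

start=q0 accept=q8 q0-0->q1 q0-1->q2 q1-0->q1 q1-1->q3 q2-0->q1 q2-1->q4 q3-0->q1 q3-1->q5 q4-0->q1 q4-1->q6 q5-0->q1 q5-1->q5 q6-0->q7 q6-1->q6 q7-0->q7 q7-1->q8 q8-0->q7 q8-1->q6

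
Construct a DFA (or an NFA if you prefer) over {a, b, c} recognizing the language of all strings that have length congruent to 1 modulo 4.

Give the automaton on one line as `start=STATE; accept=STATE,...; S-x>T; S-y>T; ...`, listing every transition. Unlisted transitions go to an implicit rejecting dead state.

Only the length mod 4 matters, so use a 4-cycle: from any state, every input symbol moves to the next state, wrapping q3 back to q0. Mark q1 accepting.
        a   b   c  
>  q0   q1  q1  q1 
 * q1   q2  q2  q2 
   q2   q3  q3  q3 
   q3   q0  q0  q0 
(> = start, * = accepting)

start=q0; accept=q1; q0-a>q1; q0-b>q1; q0-c>q1; q1-a>q2; q1-b>q2; q1-c>q2; q2-a>q3; q2-b>q3; q2-c>q3; q3-a>q0; q3-b>q0; q3-c>q0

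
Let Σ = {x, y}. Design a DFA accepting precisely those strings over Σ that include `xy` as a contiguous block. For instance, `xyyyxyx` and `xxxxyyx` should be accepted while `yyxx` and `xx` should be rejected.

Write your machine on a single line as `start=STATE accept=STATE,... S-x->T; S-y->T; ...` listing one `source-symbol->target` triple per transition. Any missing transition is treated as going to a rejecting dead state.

Track how much of `xy` has been matched so far: state S0 is no progress, S2 is the absorbing accept state reached once `xy` has occurred. Intermediate states record partial matches; on a mismatch, fall back to the longest reusable overlap.
        x   y  
>  S0   S1  S0 
   S1   S1  S2 
 * S2   S2  S2 
(> = start, * = accepting)

start=S0; accept=S2; S0-x->S1; S0-y->S0; S1-x->S1; S1-y->S2; S2-x->S2; S2-y->S2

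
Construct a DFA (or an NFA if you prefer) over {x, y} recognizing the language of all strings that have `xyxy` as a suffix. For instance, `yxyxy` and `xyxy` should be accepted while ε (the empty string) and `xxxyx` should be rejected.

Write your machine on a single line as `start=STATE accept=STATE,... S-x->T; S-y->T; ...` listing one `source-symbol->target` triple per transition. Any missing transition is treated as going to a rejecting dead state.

Let each state record the length of the longest suffix of the input read so far that is also a prefix of `xyxy`. B means the last symbol is `x`; C means the last 2 symbols are `xy`; D means the last 3 symbols are `xyx`; E means the last 4 symbols are `xyxy`. Accept only at E, where the string currently ends in `xyxy`.
A 5-state machine:
       x  y 
>  A   B  A 
   B   B  C 
   C   D  A 
   D   B  E 
 * E   D  A 
(> = start, * = accepting)

start=A; accept=E; A-x->B; A-y->A; B-x->B; B-y->C; C-x->D; C-y->A; D-x->B; D-y->E; E-x->D; E-y->A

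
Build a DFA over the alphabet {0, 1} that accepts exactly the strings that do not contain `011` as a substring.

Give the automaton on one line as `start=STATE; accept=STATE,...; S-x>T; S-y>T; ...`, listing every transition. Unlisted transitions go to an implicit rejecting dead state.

Track partial matches of the forbidden pattern `011`. State D is a dead state reached once `011` has occurred; every other state accepts. A means no part of `011` is currently matched.
A 4-state machine:
       0  1 
>* A   B  A 
 * B   B  C 
 * C   B  D 
   D   D  D 
(> = start, * = accepting)

start=A; accept=A,B,C; A-0>B; A-1>A; B-0>B; B-1>C; C-0>B; C-1>D; D-0>D; D-1>D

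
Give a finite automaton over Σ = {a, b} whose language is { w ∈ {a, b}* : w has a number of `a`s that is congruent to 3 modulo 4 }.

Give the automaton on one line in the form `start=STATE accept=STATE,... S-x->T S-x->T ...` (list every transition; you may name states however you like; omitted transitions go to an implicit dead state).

start=q0 accept=q3 q0-a->q1 q0-b->q0 q1-a->q2 q1-b->q1 q2-a->q3 q2-b->q2 q3-a->q0 q3-b->q3

Keep the running count of `a`s modulo 4: each `a` advances along the cycle q0 → q1 → q2 → q3 → q0 while other symbols loop. Accept at q3.
With 4 states:
        a   b  
>  q0   q1  q0 
   q1   q2  q1 
   q2   q3  q2 
 * q3   q0  q3 
(> = start, * = accepting)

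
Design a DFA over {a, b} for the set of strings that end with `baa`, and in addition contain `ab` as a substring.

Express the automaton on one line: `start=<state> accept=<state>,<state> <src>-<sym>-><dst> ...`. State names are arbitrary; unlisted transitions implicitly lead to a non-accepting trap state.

Run two small machines in parallel and take their product. One (4 states) tracks how much of the suffix `baa` has currently been matched; the other (3 states) tracks whether and how much of `ab` has been seen. Each combined state is a pair, one component from each; accept when both components accept.
A 9-state machine:
        a   b  
>  q0   q1  q2 
   q1   q1  q3 
   q2   q4  q2 
   q3   q5  q3 
   q4   q6  q3 
   q5   q7  q3 
   q6   q1  q3 
 * q7   q8  q3 
   q8   q8  q3 
(> = start, * = accepting)

start=q0 accept=q7 q0-a->q1 q0-b->q2 q1-a->q1 q1-b->q3 q2-a->q4 q2-b->q2 q3-a->q5 q3-b->q3 q4-a->q6 q4-b->q3 q5-a->q7 q5-b->q3 q6-a->q1 q6-b->q3 q7-a->q8 q7-b->q3 q8-a->q8 q8-b->q3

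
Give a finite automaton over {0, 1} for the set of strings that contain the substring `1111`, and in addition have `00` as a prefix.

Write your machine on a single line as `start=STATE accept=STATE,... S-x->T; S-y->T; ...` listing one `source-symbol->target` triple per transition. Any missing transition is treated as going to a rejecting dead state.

Run two small machines in parallel and take their product. The first has 5 states tracking whether and how much of `1111` has been seen; the second has 4 states tracking whether the input so far still matches the prefix `00`. A product state is a pair (one from each), accepting exactly when both do. Equivalent product states are then merged.
An 8-state machine:
        0   1  
>  q0   q1  q2 
   q1   q3  q2 
   q2   q2  q2 
   q3   q3  q4 
   q4   q3  q5 
   q5   q3  q6 
   q6   q3  q7 
 * q7   q7  q7 
(> = start, * = accepting)

start=q0; accept=q7; q0-0->q1; q0-1->q2; q1-0->q3; q1-1->q2; q2-0->q2; q2-1->q2; q3-0->q3; q3-1->q4; q4-0->q3; q4-1->q5; q5-0->q3; q5-1->q6; q6-0->q3; q6-1->q7; q7-0->q7; q7-1->q7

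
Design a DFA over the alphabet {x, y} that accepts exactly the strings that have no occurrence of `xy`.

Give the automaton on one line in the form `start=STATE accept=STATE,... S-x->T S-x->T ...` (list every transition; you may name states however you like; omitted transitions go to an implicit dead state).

This is the complement of 'contains `xy`'. Use the same substring-matching states — s0 through s2 holding how much of `xy` has just been matched — but flip the accepting set: everything except the trap s2 accepts.
With 3 states:
        x   y  
>* s0   s1  s0 
 * s1   s1  s2 
   s2   s2  s2 
(> = start, * = accepting)

start=s0 accept=s0,s1 s0-x->s1 s0-y->s0 s1-x->s1 s1-y->s2 s2-x->s2 s2-y->s2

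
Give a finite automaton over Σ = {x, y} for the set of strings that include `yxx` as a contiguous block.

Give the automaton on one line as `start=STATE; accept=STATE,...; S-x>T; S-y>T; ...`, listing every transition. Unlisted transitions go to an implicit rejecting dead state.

Track how much of `yxx` has been matched so far: state q0 is no progress, q3 is the absorbing accept state reached once `yxx` has occurred. Intermediate states record partial matches; on a mismatch, fall back to the longest reusable overlap.
        x   y  
>  q0   q0  q1 
   q1   q2  q1 
   q2   q3  q1 
 * q3   q3  q3 
(> = start, * = accepting)

start=q0; accept=q3; q0-x>q0; q0-y>q1; q1-x>q2; q1-y>q1; q2-x>q3; q2-y>q1; q3-x>q3; q3-y>q3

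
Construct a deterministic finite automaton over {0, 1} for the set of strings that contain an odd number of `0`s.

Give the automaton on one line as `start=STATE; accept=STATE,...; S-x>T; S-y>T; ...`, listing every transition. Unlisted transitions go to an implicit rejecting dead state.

start=s0; accept=s1; s0-0>s1; s0-1>s0; s1-0>s0; s1-1>s1

The only thing that matters is how many `0`s have appeared, reduced mod 2. Use one state per residue: s0 for 0, …, s1 for 1. Reading `0` moves to the next residue; anything else stays put. s1 is accepting.
        0   1  
>  s0   s1  s0 
 * s1   s0  s1 
(> = start, * = accepting)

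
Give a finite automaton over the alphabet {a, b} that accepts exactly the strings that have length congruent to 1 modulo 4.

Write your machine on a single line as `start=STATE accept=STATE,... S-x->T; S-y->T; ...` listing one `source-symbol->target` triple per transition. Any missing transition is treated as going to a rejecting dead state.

Only the length mod 4 matters, so use a 4-cycle: from any state, every input symbol moves to the next state, wrapping s3 back to s0. Mark s1 accepting.
With 4 states:
        a   b  
>  s0   s1  s1 
 * s1   s2  s2 
   s2   s3  s3 
   s3   s0  s0 
(> = start, * = accepting)

start=s0; accept=s1; s0-a->s1; s0-b->s1; s1-a->s2; s1-b->s2; s2-a->s3; s2-b->s3; s3-a->s0; s3-b->s0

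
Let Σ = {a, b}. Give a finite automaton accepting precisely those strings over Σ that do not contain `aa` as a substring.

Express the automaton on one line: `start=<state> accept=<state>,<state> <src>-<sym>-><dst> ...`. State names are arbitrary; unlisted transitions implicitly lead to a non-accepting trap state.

start=q0 accept=q0,q1 q0-a->q1 q0-b->q0 q1-a->q2 q1-b->q0 q2-a->q2 q2-b->q2

This is the complement of 'contains `aa`'. Use the same substring-matching states — q0 through q2 holding how much of `aa` has just been matched — but flip the accepting set: everything except the trap q2 accepts.
With 3 states:
        a   b  
>* q0   q1  q0 
 * q1   q2  q0 
   q2   q2  q2 
(> = start, * = accepting)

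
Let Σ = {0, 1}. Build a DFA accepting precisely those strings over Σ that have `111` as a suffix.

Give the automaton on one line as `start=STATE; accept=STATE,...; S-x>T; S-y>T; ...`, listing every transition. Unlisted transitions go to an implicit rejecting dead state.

start=A; accept=D; A-0>A; A-1>B; B-0>A; B-1>C; C-0>A; C-1>D; D-0>A; D-1>D

Let each state record the length of the longest suffix of the input read so far that is also a prefix of `111`. B means the last symbol is `1`; C means the last 2 symbols are `11`; D means the last 3 symbols are `111`. Accept only at D, where the string currently ends in `111`.
With 4 states:
       0  1 
>  A   A  B 
   B   A  C 
   C   A  D 
 * D   A  D 
(> = start, * = accepting)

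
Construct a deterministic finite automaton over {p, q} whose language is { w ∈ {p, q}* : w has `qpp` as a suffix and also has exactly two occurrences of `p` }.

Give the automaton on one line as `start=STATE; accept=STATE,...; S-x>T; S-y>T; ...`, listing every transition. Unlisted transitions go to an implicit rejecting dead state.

start=A; accept=E; A-p>B; A-q>C; B-p>B; B-q>B; C-p>D; C-q>C; D-p>E; D-q>B; E-p>B; E-q>B

Build one automaton per condition and run them in lockstep. The first has 4 states tracking how much of the suffix `qpp` has currently been matched; the second has 4 states tracking the count of `p`s, saturating at 3. A product state is a pair (one from each), accepting exactly when both do. After merging equivalent states the machine shrinks.
With 5 states:
       p  q 
>  A   B  C 
   B   B  B 
   C   D  C 
   D   E  B 
 * E   B  B 
(> = start, * = accepting)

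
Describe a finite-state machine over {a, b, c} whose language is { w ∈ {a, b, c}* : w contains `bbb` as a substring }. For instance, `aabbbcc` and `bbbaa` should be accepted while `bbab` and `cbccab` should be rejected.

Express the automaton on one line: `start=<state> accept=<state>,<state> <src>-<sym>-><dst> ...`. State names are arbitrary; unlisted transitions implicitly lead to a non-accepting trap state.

start=S0 accept=S3 S0-a->S0 S0-b->S1 S0-c->S0 S1-a->S0 S1-b->S2 S1-c->S0 S2-a->S0 S2-b->S3 S2-c->S0 S3-a->S3 S3-b->S3 S3-c->S3

Track how much of `bbb` has been matched so far: state S0 is no progress, S3 is the absorbing accept state reached once `bbb` has occurred. Intermediate states record partial matches; on a mismatch, fall back to the longest reusable overlap.
4 states suffice.
        a   b   c  
>  S0   S0  S1  S0 
   S1   S0  S2  S0 
   S2   S0  S3  S0 
 * S3   S3  S3  S3 
(> = start, * = accepting)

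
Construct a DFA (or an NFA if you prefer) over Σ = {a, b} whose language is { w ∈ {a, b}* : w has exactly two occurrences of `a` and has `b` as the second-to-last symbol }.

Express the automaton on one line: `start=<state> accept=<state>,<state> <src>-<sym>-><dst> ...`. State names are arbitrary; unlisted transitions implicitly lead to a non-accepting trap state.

start=q0 accept=q9,q13 q0-a->q1 q0-b->q2 q1-a->q3 q1-b->q4 q2-a->q5 q2-b->q6 q3-a->q7 q3-b->q8 q4-a->q9 q4-b->q10 q5-a->q3 q5-b->q4 q6-a->q5 q6-b->q6 q7-a->q7 q7-b->q11 q8-a->q12 q8-b->q13 q9-a->q7 q9-b->q8 q10-a->q9 q10-b->q10 q11-a->q12 q11-b->q14 q12-a->q7 q12-b->q11 q13-a->q12 q13-b->q13 q14-a->q12 q14-b->q14

Build one automaton per condition and run them in lockstep. One (4 states) tracks the count of `a`s, saturating at 3; the other (7 states) tracks the last 2 symbols read. Each combined state is a pair, one component from each; accept when both components accept.
A 15-state machine:
          a    b  
>  q0     q1   q2 
   q1     q3   q4 
   q2     q5   q6 
   q3     q7   q8 
   q4     q9  q10 
   q5     q3   q4 
   q6     q5   q6 
   q7     q7  q11 
   q8    q12  q13 
 * q9     q7   q8 
   q10    q9  q10 
   q11   q12  q14 
   q12    q7  q11 
 * q13   q12  q13 
   q14   q12  q14 
(> = start, * = accepting)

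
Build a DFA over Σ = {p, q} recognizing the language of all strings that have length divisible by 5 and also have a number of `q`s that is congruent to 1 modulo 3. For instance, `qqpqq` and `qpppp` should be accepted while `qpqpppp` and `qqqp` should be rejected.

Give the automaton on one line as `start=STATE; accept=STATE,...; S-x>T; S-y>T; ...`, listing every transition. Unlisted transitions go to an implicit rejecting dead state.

start=A; accept=M; A-p>B; A-q>C; B-p>D; B-q>E; C-p>E; C-q>F; D-p>G; D-q>H; E-p>H; E-q>I; F-p>I; F-q>G; G-p>J; G-q>K; H-p>K; H-q>L; I-p>L; I-q>J; J-p>A; J-q>M; K-p>M; K-q>N; L-p>N; L-q>A; M-p>C; M-q>O; N-p>O; N-q>B; O-p>F; O-q>D

Handle the two conditions separately and then intersect. The first has 5 states tracking the input length modulo 5; the second has 3 states tracking the count of `q`s modulo 3. A product state is a pair (one from each), accepting exactly when both do.
A 15-state machine:
       p  q 
>  A   B  C 
   B   D  E 
   C   E  F 
   D   G  H 
   E   H  I 
   F   I  G 
   G   J  K 
   H   K  L 
   I   L  J 
   J   A  M 
   K   M  N 
   L   N  A 
 * M   C  O 
   N   O  B 
   O   F  D 
(> = start, * = accepting)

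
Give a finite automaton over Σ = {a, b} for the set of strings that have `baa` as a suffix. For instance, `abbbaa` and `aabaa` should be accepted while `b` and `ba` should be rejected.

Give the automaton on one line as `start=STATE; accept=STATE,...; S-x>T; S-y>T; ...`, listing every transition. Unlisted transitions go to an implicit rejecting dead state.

start=q0; accept=q3; q0-a>q0; q0-b>q1; q1-a>q2; q1-b>q1; q2-a>q3; q2-b>q1; q3-a>q0; q3-b>q1

Let each state record the length of the longest suffix of the input read so far that is also a prefix of `baa`. q1 means the last symbol is `b`; q2 means the last 2 symbols are `ba`; q3 means the last 3 symbols are `baa`. Accept only at q3, where the string currently ends in `baa`.
4 states suffice.
        a   b  
>  q0   q0  q1 
   q1   q2  q1 
   q2   q3  q1 
 * q3   q0  q1 
(> = start, * = accepting)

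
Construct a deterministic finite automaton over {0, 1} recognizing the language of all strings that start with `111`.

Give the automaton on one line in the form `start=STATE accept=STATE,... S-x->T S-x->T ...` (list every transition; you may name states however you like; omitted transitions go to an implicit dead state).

Check the first 3 symbols one by one: q0 through q2 record how many have matched `111` so far; any wrong symbol goes to the dead state q4. After all 3 match we enter the accepting sink q3.
5 states suffice.
        0   1  
>  q0   q4  q1 
   q1   q4  q2 
   q2   q4  q3 
 * q3   q3  q3 
   q4   q4  q4 
(> = start, * = accepting)

start=q0 accept=q3 q0-0->q4 q0-1->q1 q1-0->q4 q1-1->q2 q2-0->q4 q2-1->q3 q3-0->q3 q3-1->q3 q4-0->q4 q4-1->q4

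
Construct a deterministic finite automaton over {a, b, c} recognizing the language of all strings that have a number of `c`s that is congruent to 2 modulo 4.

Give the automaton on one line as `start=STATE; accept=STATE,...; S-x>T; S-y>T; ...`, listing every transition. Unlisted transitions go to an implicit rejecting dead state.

start=q0; accept=q2; q0-a>q0; q0-b>q0; q0-c>q1; q1-a>q1; q1-b>q1; q1-c>q2; q2-a>q2; q2-b>q2; q2-c>q3; q3-a>q3; q3-b>q3; q3-c>q0

The only thing that matters is how many `c`s have appeared, reduced mod 4. Use one state per residue: q0 for 0, …, q3 for 3. Reading `c` moves to the next residue; anything else stays put. q2 is accepting.
4 states suffice.
        a   b   c  
>  q0   q0  q0  q1 
   q1   q1  q1  q2 
 * q2   q2  q2  q3 
   q3   q3  q3  q0 
(> = start, * = accepting)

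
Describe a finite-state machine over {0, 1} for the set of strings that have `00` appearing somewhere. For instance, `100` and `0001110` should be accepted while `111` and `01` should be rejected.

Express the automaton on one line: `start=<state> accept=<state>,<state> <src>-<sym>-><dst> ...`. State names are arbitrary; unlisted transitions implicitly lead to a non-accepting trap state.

start=s0 accept=s2 s0-0->s1 s0-1->s0 s1-0->s2 s1-1->s0 s2-0->s2 s2-1->s2

States s0..s1 record the length of the longest prefix of `00` that matches the current input suffix. Reaching s2 means `00` has been seen, and we stay there forever. Accept from s2.
With 3 states:
        0   1  
>  s0   s1  s0 
   s1   s2  s0 
 * s2   s2  s2 
(> = start, * = accepting)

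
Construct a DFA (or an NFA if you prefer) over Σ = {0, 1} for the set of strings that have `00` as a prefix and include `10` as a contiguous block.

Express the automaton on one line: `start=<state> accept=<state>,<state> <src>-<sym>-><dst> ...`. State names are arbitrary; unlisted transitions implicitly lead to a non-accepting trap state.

start=s0 accept=s6 s0-0->s1 s0-1->s2 s1-0->s3 s1-1->s2 s2-0->s4 s2-1->s2 s3-0->s3 s3-1->s5 s4-0->s4 s4-1->s4 s5-0->s6 s5-1->s5 s6-0->s6 s6-1->s6

Handle the two conditions separately and then intersect. The first has 4 states tracking whether the input so far still matches the prefix `00`; the second has 3 states tracking whether and how much of `10` has been seen. A product state is a pair (one from each), accepting exactly when both do.
A 7-state machine:
        0   1  
>  s0   s1  s2 
   s1   s3  s2 
   s2   s4  s2 
   s3   s3  s5 
   s4   s4  s4 
   s5   s6  s5 
 * s6   s6  s6 
(> = start, * = accepting)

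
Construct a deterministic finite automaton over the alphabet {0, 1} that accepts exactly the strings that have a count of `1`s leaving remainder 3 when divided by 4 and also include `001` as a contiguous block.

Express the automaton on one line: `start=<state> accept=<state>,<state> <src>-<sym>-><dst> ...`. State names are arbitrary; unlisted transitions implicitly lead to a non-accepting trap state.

Handle the two conditions separately and then intersect. The first has 4 states tracking the count of `1`s modulo 4; the second has 4 states tracking whether and how much of `001` has been seen. A product state is a pair (one from each), accepting exactly when both do. Minimizing collapses redundant product states.
13 states suffice.
          0    1  
>  q0     q1   q2 
   q1     q3   q2 
   q2     q4   q5 
   q3     q3   q6 
   q4     q6   q5 
   q5     q7   q8 
   q6     q6   q9 
   q7     q9   q8 
   q8    q10   q0 
   q9     q9  q11 
   q10   q12   q0 
 * q11   q11   q3 
   q12   q12   q3 
(> = start, * = accepting)

start=q0 accept=q11 q0-0->q1 q0-1->q2 q1-0->q3 q1-1->q2 q2-0->q4 q2-1->q5 q3-0->q3 q3-1->q6 q4-0->q6 q4-1->q5 q5-0->q7 q5-1->q8 q6-0->q6 q6-1->q9 q7-0->q9 q7-1->q8 q8-0->q10 q8-1->q0 q9-0->q9 q9-1->q11 q10-0->q12 q10-1->q0 q11-0->q11 q11-1->q3 q12-0->q12 q12-1->q3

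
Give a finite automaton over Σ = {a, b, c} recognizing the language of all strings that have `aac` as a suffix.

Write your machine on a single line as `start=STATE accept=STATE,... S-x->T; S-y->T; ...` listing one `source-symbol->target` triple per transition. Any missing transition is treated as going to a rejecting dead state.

Let each state record the length of the longest suffix of the input read so far that is also a prefix of `aac`. q1 means the last symbol is `a`; q2 means the last 2 symbols are `aa`; q3 means the last 3 symbols are `aac`. Accept only at q3, where the string currently ends in `aac`.
A 4-state machine:
        a   b   c  
>  q0   q1  q0  q0 
   q1   q2  q0  q0 
   q2   q2  q0  q3 
 * q3   q1  q0  q0 
(> = start, * = accepting)

start=q0; accept=q3; q0-a->q1; q0-b->q0; q0-c->q0; q1-a->q2; q1-b->q0; q1-c->q0; q2-a->q2; q2-b->q0; q2-c->q3; q3-a->q1; q3-b->q0; q3-c->q0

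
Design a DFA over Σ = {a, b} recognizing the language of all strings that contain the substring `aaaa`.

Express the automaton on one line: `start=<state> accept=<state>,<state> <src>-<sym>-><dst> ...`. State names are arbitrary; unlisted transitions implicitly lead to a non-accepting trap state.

States q0..q3 record the length of the longest prefix of `aaaa` that matches the current input suffix. Reaching q4 means `aaaa` has been seen, and we stay there forever. Accept from q4.
        a   b  
>  q0   q1  q0 
   q1   q2  q0 
   q2   q3  q0 
   q3   q4  q0 
 * q4   q4  q4 
(> = start, * = accepting)

start=q0 accept=q4 q0-a->q1 q0-b->q0 q1-a->q2 q1-b->q0 q2-a->q3 q2-b->q0 q3-a->q4 q3-b->q0 q4-a->q4 q4-b->q4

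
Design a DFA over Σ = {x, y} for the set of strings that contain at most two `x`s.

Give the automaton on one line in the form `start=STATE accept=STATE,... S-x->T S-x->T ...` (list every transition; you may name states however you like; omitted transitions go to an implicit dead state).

start=S0 accept=S0,S1,S2 S0-x->S1 S0-y->S0 S1-x->S2 S1-y->S1 S2-x->S3 S2-y->S2 S3-x->S3 S3-y->S3

Only the number of `x`s matters, and only up to 3. Make a chain S0 → S1 → S2 → S3 advanced by each `x` (with S3 absorbing); every other symbol self-loops. The accepting set is {S0, S1, S2}.
A 4-state machine:
        x   y  
>* S0   S1  S0 
 * S1   S2  S1 
 * S2   S3  S2 
   S3   S3  S3 
(> = start, * = accepting)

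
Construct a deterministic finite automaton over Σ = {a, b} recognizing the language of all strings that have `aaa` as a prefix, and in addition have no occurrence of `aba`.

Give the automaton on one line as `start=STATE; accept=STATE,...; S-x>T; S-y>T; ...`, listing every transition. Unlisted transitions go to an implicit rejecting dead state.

Run two small machines in parallel and take their product. The first has 5 states tracking whether the input so far still matches the prefix `aaa`; the second has 4 states tracking partial matches of the forbidden pattern `aba`. A product state is a pair (one from each), accepting exactly when both do. Equivalent product states are then merged.
        a   b  
>  S0   S1  S2 
   S1   S3  S2 
   S2   S2  S2 
   S3   S4  S2 
 * S4   S4  S5 
 * S5   S2  S6 
 * S6   S4  S6 
(> = start, * = accepting)

start=S0; accept=S4,S5,S6; S0-a>S1; S0-b>S2; S1-a>S3; S1-b>S2; S2-a>S2; S2-b>S2; S3-a>S4; S3-b>S2; S4-a>S4; S4-b>S5; S5-a>S2; S5-b>S6; S6-a>S4; S6-b>S6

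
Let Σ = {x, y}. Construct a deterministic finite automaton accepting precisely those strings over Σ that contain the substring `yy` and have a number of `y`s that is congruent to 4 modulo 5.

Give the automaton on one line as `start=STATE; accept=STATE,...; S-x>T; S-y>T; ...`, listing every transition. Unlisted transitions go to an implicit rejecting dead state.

Build one automaton per condition and run them in lockstep. One (3 states) tracks whether and how much of `yy` has been seen; the other (5 states) tracks the count of `y`s modulo 5. Each combined state is a pair, one component from each; accept when both components accept.
          x    y  
>  S0     S0   S1 
   S1     S2   S3 
   S2     S2   S4 
   S3     S3   S5 
   S4     S6   S5 
   S5     S5   S7 
   S6     S6   S8 
 * S7     S7   S9 
   S8    S10   S7 
   S9     S9  S11 
   S10   S10  S12 
   S11   S11   S3 
   S12   S13   S9 
   S13   S13  S14 
   S14    S0  S11 
(> = start, * = accepting)

start=S0; accept=S7; S0-x>S0; S0-y>S1; S1-x>S2; S1-y>S3; S2-x>S2; S2-y>S4; S3-x>S3; S3-y>S5; S4-x>S6; S4-y>S5; S5-x>S5; S5-y>S7; S6-x>S6; S6-y>S8; S7-x>S7; S7-y>S9; S8-x>S10; S8-y>S7; S9-x>S9; S9-y>S11; S10-x>S10; S10-y>S12; S11-x>S11; S11-y>S3; S12-x>S13; S12-y>S9; S13-x>S13; S13-y>S14; S14-x>S0; S14-y>S11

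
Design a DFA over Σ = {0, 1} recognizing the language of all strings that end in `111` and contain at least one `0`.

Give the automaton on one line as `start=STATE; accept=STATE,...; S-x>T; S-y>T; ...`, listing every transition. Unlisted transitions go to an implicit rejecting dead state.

Handle the two conditions separately and then intersect. The first has 4 states tracking how much of the suffix `111` has currently been matched; the second has 3 states tracking the count of `0`s, saturating at 2. A product state is a pair (one from each), accepting exactly when both do. After merging equivalent states the machine shrinks.
A 5-state machine:
        0   1  
>  q0   q1  q0 
   q1   q1  q2 
   q2   q1  q3 
   q3   q1  q4 
 * q4   q1  q4 
(> = start, * = accepting)

start=q0; accept=q4; q0-0>q1; q0-1>q0; q1-0>q1; q1-1>q2; q2-0>q1; q2-1>q3; q3-0>q1; q3-1>q4; q4-0>q1; q4-1>q4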